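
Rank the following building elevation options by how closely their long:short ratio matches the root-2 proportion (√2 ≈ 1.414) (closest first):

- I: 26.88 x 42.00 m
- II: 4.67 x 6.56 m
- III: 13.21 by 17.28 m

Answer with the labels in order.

I: 42.00/26.88 ≈ 1.562 → |1.562 − 1.414| = 0.148
II: 6.56/4.67 ≈ 1.405 → |1.405 − 1.414| = 0.009
III: 17.28/13.21 ≈ 1.308 → |1.308 − 1.414| = 0.106

II, III, I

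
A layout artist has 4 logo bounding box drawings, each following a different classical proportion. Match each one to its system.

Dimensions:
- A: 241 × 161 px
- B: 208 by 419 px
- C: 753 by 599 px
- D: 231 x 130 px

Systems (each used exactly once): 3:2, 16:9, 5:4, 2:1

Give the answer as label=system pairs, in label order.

Ratios: A ≈ 1.497; B ≈ 2.014; C ≈ 1.257; D ≈ 1.777.
Targets: 3:2 ≈ 1.500; 16:9 ≈ 1.778; 5:4 ≈ 1.250; 2:1 ≈ 2.000.

A=3:2, B=2:1, C=5:4, D=16:9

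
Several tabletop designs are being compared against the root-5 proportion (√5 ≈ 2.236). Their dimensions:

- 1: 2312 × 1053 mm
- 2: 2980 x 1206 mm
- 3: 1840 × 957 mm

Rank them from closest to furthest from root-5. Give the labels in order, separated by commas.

Ratios: 1 = 2312 / 1053 ≈ 2.196; 2 = 2980 / 1206 ≈ 2.471; 3 = 1840 / 957 ≈ 1.923.
|Δ from 2.236|: 1 0.040; 2 0.235; 3 0.313.

1, 2, 3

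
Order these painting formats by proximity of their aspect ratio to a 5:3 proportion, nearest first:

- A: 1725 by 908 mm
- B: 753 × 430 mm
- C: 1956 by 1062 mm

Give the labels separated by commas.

Ratios: A = 1725 / 908 ≈ 1.900; B = 753 / 430 ≈ 1.751; C = 1956 / 1062 ≈ 1.842.
|Δ from 1.667|: A 0.233; B 0.084; C 0.175.

B, C, A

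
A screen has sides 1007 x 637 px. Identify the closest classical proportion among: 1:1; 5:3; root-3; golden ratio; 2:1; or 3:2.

golden ratio

1007/637 ≈ 1.581. Nearest candidates are golden ratio (1.618, off by 0.037) and 3:2 (1.500, off by 0.081).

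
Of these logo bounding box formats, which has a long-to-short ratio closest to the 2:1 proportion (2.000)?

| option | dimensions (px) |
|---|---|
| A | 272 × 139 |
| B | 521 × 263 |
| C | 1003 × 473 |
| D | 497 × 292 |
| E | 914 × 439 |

Ratios (long/short): A ≈ 1.957; B ≈ 1.981; C ≈ 2.121; D ≈ 1.702; E ≈ 2.082.
2:1 ≈ 2.000; option B is nearest (Δ 0.019).

B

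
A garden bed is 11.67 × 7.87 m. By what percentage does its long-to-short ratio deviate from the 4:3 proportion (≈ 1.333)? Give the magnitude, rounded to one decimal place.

Ratio = 11.67 / 7.87 ≈ 1.4828.
Ideal 4:3 ≈ 1.3333. |1.4828 − 1.3333| / 1.3333 ≈ 11.21% → 11.2%.

11.2%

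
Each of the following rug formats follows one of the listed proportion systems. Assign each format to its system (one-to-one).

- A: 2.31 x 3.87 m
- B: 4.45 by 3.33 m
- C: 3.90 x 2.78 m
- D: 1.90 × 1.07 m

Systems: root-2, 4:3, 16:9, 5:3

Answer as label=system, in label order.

Ratios: A ≈ 1.675; B ≈ 1.336; C ≈ 1.403; D ≈ 1.776.
Targets: root-2 ≈ 1.414; 4:3 ≈ 1.333; 16:9 ≈ 1.778; 5:3 ≈ 1.667.

A=5:3, B=4:3, C=root-2, D=16:9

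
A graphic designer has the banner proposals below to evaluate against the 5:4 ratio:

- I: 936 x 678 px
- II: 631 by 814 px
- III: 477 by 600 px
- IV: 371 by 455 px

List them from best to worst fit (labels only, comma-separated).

III, IV, II, I

Ratios: I = 936 / 678 ≈ 1.381; II = 814 / 631 ≈ 1.290; III = 600 / 477 ≈ 1.258; IV = 455 / 371 ≈ 1.226.
|Δ from 1.250|: I 0.131; II 0.040; III 0.008; IV 0.024.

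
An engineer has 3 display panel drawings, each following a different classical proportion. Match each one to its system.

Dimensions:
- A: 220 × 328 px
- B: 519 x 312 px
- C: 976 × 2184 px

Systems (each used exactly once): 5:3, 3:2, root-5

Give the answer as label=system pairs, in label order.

A=3:2, B=5:3, C=root-5

Ratios: A ≈ 1.491; B ≈ 1.663; C ≈ 2.238.
Targets: 5:3 ≈ 1.667; 3:2 ≈ 1.500; root-5 ≈ 2.236.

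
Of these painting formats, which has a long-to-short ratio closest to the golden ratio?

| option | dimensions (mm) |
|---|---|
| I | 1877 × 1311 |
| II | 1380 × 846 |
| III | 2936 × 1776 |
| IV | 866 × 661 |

II

Ratios (long/short): I ≈ 1.432; II ≈ 1.631; III ≈ 1.653; IV ≈ 1.310.
golden ratio ≈ 1.618; option II is nearest (Δ 0.013).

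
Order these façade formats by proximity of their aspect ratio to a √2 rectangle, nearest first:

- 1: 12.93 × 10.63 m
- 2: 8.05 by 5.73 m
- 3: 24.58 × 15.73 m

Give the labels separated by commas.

Ratios: 1 = 12.93 / 10.63 ≈ 1.216; 2 = 8.05 / 5.73 ≈ 1.405; 3 = 24.58 / 15.73 ≈ 1.563.
|Δ from 1.414|: 1 0.198; 2 0.009; 3 0.149.

2, 3, 1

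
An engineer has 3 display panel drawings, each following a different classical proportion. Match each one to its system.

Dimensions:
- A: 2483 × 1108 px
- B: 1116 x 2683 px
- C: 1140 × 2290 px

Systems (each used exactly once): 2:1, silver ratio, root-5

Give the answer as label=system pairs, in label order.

A = 2483/1108 ≈ 2.241 → root-5 (2.236)
B = 2683/1116 ≈ 2.404 → silver ratio (2.414)
C = 2290/1140 ≈ 2.009 → 2:1 (2.000)

A=root-5, B=silver ratio, C=2:1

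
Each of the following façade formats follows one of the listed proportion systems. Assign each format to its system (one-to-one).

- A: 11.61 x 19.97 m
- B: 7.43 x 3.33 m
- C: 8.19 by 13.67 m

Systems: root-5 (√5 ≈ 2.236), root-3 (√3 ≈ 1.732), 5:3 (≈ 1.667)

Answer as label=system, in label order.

A = 19.97/11.61 ≈ 1.720 → root-3 (1.732)
B = 7.43/3.33 ≈ 2.231 → root-5 (2.236)
C = 13.67/8.19 ≈ 1.669 → 5:3 (1.667)

A=root-3, B=root-5, C=5:3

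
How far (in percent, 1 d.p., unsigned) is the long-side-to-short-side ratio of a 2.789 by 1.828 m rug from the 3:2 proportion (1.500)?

1.7%

Ratio = 2.789 / 1.828 ≈ 1.5257.
Ideal 3:2 = 1.5000. |1.5257 − 1.5000| / 1.5000 ≈ 1.71% → 1.7%.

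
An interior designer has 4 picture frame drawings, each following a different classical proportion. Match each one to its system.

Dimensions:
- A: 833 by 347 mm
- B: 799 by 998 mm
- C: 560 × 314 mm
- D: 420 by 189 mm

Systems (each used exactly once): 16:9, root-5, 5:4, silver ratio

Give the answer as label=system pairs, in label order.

A = 833/347 ≈ 2.401 → silver ratio (2.414)
B = 998/799 ≈ 1.249 → 5:4 (1.250)
C = 560/314 ≈ 1.783 → 16:9 (1.778)
D = 420/189 ≈ 2.222 → root-5 (2.236)

A=silver ratio, B=5:4, C=16:9, D=root-5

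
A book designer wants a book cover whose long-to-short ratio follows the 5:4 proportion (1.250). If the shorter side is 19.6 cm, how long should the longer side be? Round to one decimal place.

5:4 = 1.25000.
Longer side = 19.6 × 1.25000 ≈ 24.500 → 24.5 cm.

24.5 cm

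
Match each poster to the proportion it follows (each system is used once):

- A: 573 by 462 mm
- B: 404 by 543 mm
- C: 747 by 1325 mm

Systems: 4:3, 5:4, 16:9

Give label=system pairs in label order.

A = 573/462 ≈ 1.240 → 5:4 (1.250)
B = 543/404 ≈ 1.344 → 4:3 (1.333)
C = 1325/747 ≈ 1.774 → 16:9 (1.778)

A=5:4, B=4:3, C=16:9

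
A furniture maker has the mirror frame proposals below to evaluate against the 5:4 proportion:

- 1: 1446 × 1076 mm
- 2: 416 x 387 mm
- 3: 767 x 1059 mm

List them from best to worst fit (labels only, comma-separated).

1, 3, 2

1: 1446/1076 ≈ 1.344 → |1.344 − 1.250| = 0.094
2: 416/387 ≈ 1.075 → |1.075 − 1.250| = 0.175
3: 1059/767 ≈ 1.381 → |1.381 − 1.250| = 0.131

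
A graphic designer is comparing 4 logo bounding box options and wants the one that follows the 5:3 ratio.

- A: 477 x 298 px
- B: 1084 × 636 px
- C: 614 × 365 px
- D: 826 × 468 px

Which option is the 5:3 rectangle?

C

Target 5:3 ≈ 1.667.
A: 1.601 (Δ0.066)  B: 1.704 (Δ0.037)  C: 1.682 (Δ0.015)  D: 1.765 (Δ0.098)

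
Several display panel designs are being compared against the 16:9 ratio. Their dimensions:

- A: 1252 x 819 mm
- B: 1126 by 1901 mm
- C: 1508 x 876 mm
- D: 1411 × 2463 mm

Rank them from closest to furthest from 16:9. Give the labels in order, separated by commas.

D, C, B, A

Ratios: A = 1252 / 819 ≈ 1.529; B = 1901 / 1126 ≈ 1.688; C = 1508 / 876 ≈ 1.721; D = 2463 / 1411 ≈ 1.746.
|Δ from 1.778|: A 0.249; B 0.090; C 0.057; D 0.032.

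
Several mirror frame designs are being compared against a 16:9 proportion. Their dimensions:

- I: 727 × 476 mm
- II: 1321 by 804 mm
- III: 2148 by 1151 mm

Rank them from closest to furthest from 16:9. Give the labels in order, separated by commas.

I: 727/476 ≈ 1.527 → |1.527 − 1.778| = 0.251
II: 1321/804 ≈ 1.643 → |1.643 − 1.778| = 0.135
III: 2148/1151 ≈ 1.866 → |1.866 − 1.778| = 0.088

III, II, I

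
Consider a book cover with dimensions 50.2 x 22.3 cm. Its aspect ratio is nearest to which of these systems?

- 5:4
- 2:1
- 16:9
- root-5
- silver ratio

Ratio = 50.2 / 22.3 ≈ 2.251.
Distances: 5:4 1.250 (Δ 1.001); 2:1 2.000 (Δ 0.251); 16:9 1.778 (Δ 0.473); root-5 2.236 (Δ 0.015); silver ratio 2.414 (Δ 0.163).

root-5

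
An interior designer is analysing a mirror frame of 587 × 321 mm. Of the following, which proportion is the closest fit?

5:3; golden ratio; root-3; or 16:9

16:9

Ratio = 587 / 321 ≈ 1.829.
Distances: 5:3 1.667 (Δ 0.162); golden ratio 1.618 (Δ 0.211); root-3 1.732 (Δ 0.097); 16:9 1.778 (Δ 0.051).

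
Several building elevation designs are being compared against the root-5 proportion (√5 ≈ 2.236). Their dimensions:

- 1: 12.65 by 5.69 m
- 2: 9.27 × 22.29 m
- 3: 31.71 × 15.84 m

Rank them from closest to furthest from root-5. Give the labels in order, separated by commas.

1: 12.65/5.69 ≈ 2.223 → |2.223 − 2.236| = 0.013
2: 22.29/9.27 ≈ 2.405 → |2.405 − 2.236| = 0.169
3: 31.71/15.84 ≈ 2.002 → |2.002 − 2.236| = 0.234

1, 2, 3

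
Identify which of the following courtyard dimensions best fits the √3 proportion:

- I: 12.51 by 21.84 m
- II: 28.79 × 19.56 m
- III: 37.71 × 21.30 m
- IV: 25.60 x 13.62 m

Ratios (long/short): I ≈ 1.746; II ≈ 1.472; III ≈ 1.770; IV ≈ 1.880.
root-3 ≈ 1.732; option I is nearest (Δ 0.014).

I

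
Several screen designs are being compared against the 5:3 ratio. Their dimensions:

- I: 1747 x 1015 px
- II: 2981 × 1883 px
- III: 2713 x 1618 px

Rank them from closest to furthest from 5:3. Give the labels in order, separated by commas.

I: 1747/1015 ≈ 1.721 → |1.721 − 1.667| = 0.054
II: 2981/1883 ≈ 1.583 → |1.583 − 1.667| = 0.084
III: 2713/1618 ≈ 1.677 → |1.677 − 1.667| = 0.010

III, I, II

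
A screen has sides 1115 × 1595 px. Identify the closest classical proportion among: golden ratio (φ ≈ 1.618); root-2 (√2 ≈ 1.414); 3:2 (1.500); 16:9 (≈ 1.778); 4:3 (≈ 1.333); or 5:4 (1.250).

Ratio = 1595 / 1115 ≈ 1.430.
Distances: golden ratio 1.618 (Δ 0.188); root-2 1.414 (Δ 0.016); 3:2 1.500 (Δ 0.070); 16:9 1.778 (Δ 0.348); 4:3 1.333 (Δ 0.097); 5:4 1.250 (Δ 0.180).

root-2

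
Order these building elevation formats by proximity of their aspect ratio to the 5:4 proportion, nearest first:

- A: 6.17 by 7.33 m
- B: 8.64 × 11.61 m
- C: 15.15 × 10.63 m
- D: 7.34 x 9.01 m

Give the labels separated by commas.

D, A, B, C

Ratios: A = 7.33 / 6.17 ≈ 1.188; B = 11.61 / 8.64 ≈ 1.344; C = 15.15 / 10.63 ≈ 1.425; D = 9.01 / 7.34 ≈ 1.228.
|Δ from 1.250|: A 0.062; B 0.094; C 0.175; D 0.022.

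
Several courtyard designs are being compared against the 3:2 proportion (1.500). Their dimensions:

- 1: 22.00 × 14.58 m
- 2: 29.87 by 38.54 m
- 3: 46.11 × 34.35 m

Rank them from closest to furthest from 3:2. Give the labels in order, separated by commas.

1: 22.00/14.58 ≈ 1.509 → |1.509 − 1.500| = 0.009
2: 38.54/29.87 ≈ 1.290 → |1.290 − 1.500| = 0.210
3: 46.11/34.35 ≈ 1.342 → |1.342 − 1.500| = 0.158

1, 3, 2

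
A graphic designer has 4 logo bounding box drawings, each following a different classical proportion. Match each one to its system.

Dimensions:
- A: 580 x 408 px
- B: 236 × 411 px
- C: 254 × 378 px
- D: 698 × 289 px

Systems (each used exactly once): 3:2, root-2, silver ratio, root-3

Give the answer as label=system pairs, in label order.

A=root-2, B=root-3, C=3:2, D=silver ratio

A = 580/408 ≈ 1.422 → root-2 (1.414)
B = 411/236 ≈ 1.742 → root-3 (1.732)
C = 378/254 ≈ 1.488 → 3:2 (1.500)
D = 698/289 ≈ 2.415 → silver ratio (2.414)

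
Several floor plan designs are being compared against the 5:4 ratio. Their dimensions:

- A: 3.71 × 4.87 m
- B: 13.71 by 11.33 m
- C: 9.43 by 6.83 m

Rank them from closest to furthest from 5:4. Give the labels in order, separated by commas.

A: 4.87/3.71 ≈ 1.313 → |1.313 − 1.250| = 0.063
B: 13.71/11.33 ≈ 1.210 → |1.210 − 1.250| = 0.040
C: 9.43/6.83 ≈ 1.381 → |1.381 − 1.250| = 0.131

B, A, C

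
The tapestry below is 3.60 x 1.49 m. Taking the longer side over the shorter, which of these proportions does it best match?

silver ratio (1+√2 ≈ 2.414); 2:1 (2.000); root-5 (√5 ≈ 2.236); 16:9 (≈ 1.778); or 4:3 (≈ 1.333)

silver ratio

Ratio = 3.60 / 1.49 ≈ 2.416.
Distances: silver ratio 2.414 (Δ 0.002); 2:1 2.000 (Δ 0.416); root-5 2.236 (Δ 0.180); 16:9 1.778 (Δ 0.638); 4:3 1.333 (Δ 1.083).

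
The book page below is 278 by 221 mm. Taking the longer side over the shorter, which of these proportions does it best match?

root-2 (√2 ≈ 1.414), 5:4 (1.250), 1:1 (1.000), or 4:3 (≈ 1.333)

5:4

278/221 ≈ 1.258. Nearest candidates are 5:4 (1.250, off by 0.008) and 4:3 (1.333, off by 0.075).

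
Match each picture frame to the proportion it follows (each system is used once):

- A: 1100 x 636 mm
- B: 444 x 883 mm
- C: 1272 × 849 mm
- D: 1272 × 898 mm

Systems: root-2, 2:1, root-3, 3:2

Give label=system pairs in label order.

Ratios: A ≈ 1.730; B ≈ 1.989; C ≈ 1.498; D ≈ 1.416.
Targets: root-2 ≈ 1.414; 2:1 ≈ 2.000; root-3 ≈ 1.732; 3:2 ≈ 1.500.

A=root-3, B=2:1, C=3:2, D=root-2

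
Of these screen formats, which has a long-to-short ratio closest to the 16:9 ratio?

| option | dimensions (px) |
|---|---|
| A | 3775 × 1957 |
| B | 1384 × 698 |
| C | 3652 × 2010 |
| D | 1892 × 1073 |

Ratios (long/short): A ≈ 1.929; B ≈ 1.983; C ≈ 1.817; D ≈ 1.763.
16:9 ≈ 1.778; option D is nearest (Δ 0.015).

D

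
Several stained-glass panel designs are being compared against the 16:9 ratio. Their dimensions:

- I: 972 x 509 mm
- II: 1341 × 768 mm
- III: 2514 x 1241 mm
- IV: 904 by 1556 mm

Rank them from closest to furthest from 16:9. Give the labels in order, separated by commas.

Ratios: I = 972 / 509 ≈ 1.910; II = 1341 / 768 ≈ 1.746; III = 2514 / 1241 ≈ 2.026; IV = 1556 / 904 ≈ 1.721.
|Δ from 1.778|: I 0.132; II 0.032; III 0.248; IV 0.057.

II, IV, I, III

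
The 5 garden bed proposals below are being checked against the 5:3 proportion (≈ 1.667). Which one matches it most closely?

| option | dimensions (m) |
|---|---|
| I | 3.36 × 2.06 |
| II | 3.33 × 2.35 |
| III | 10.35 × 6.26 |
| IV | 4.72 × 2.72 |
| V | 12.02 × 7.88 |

III

Ratios (long/short): I ≈ 1.631; II ≈ 1.417; III ≈ 1.653; IV ≈ 1.735; V ≈ 1.525.
5:3 ≈ 1.667; option III is nearest (Δ 0.014).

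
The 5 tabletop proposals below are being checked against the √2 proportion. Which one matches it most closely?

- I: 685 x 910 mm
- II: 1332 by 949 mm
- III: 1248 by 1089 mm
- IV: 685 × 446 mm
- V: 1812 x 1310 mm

Ratios (long/short): I ≈ 1.328; II ≈ 1.404; III ≈ 1.146; IV ≈ 1.536; V ≈ 1.383.
root-2 ≈ 1.414; option II is nearest (Δ 0.010).

II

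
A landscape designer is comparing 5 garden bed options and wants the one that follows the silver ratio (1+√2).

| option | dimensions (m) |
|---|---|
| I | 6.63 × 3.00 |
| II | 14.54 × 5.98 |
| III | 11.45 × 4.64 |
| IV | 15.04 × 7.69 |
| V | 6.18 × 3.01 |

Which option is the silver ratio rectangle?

Ratios (long/short): I ≈ 2.210; II ≈ 2.431; III ≈ 2.468; IV ≈ 1.956; V ≈ 2.053.
silver ratio ≈ 2.414; option II is nearest (Δ 0.017).

II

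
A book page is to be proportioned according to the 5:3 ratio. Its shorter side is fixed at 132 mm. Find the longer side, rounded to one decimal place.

5:3 ≈ 1.66667.
Longer side = 132 × 1.66667 ≈ 220.000 → 220.0 mm.

220.0 mm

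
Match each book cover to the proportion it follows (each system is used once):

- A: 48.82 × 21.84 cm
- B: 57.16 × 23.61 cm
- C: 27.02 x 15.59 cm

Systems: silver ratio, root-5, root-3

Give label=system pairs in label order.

A=root-5, B=silver ratio, C=root-3

A = 48.82/21.84 ≈ 2.235 → root-5 (2.236)
B = 57.16/23.61 ≈ 2.421 → silver ratio (2.414)
C = 27.02/15.59 ≈ 1.733 → root-3 (1.732)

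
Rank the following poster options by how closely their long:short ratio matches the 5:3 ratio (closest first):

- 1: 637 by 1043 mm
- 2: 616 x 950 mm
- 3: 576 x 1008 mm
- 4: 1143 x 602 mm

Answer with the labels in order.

1, 3, 2, 4

Ratios: 1 = 1043 / 637 ≈ 1.637; 2 = 950 / 616 ≈ 1.542; 3 = 1008 / 576 ≈ 1.750; 4 = 1143 / 602 ≈ 1.899.
|Δ from 1.667|: 1 0.030; 2 0.125; 3 0.083; 4 0.232.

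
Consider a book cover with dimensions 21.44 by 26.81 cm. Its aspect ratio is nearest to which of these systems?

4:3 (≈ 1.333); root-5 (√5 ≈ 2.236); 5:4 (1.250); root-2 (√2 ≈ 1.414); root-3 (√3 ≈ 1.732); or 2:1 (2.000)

5:4

26.81/21.44 ≈ 1.250. Nearest candidates are 5:4 (1.250, off by 0.000) and 4:3 (1.333, off by 0.083).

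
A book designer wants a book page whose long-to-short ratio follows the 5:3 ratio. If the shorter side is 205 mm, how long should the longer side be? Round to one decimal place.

5:3 ≈ 1.66667.
Longer side = 205 × 1.66667 ≈ 341.667 → 341.7 mm.

341.7 mm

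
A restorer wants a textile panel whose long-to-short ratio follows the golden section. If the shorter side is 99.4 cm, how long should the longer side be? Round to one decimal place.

golden ratio ≈ 1.61803.
Longer side = 99.4 × 1.61803 ≈ 160.832 → 160.8 cm.

160.8 cm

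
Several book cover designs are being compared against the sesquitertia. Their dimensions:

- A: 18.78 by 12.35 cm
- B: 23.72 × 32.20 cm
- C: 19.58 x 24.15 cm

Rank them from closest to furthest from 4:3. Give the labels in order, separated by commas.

Ratios: A = 18.78 / 12.35 ≈ 1.521; B = 32.20 / 23.72 ≈ 1.358; C = 24.15 / 19.58 ≈ 1.233.
|Δ from 1.333|: A 0.188; B 0.025; C 0.100.

B, C, A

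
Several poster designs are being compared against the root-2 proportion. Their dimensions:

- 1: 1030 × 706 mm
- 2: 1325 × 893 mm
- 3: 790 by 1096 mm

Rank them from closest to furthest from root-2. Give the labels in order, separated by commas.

1: 1030/706 ≈ 1.459 → |1.459 − 1.414| = 0.045
2: 1325/893 ≈ 1.484 → |1.484 − 1.414| = 0.070
3: 1096/790 ≈ 1.387 → |1.387 − 1.414| = 0.027

3, 1, 2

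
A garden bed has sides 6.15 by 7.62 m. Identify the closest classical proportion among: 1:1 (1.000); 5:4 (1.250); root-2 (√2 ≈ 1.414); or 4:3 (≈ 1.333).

5:4

Ratio = 7.62 / 6.15 ≈ 1.239.
Distances: 1:1 1.000 (Δ 0.239); 5:4 1.250 (Δ 0.011); root-2 1.414 (Δ 0.175); 4:3 1.333 (Δ 0.094).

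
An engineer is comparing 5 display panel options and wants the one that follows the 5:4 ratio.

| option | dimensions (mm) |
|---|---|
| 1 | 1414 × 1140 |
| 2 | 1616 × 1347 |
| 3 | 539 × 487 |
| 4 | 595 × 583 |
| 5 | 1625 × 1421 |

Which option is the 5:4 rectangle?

Ratios (long/short): 1 ≈ 1.240; 2 ≈ 1.200; 3 ≈ 1.107; 4 ≈ 1.021; 5 ≈ 1.144.
5:4 ≈ 1.250; option 1 is nearest (Δ 0.010).

1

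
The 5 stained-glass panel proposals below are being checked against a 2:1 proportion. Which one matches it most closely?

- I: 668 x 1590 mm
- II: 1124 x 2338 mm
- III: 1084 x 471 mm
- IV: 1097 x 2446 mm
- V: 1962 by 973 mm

V

Target 2:1 ≈ 2.000.
I: 2.380 (Δ0.380)  II: 2.080 (Δ0.080)  III: 2.301 (Δ0.301)  IV: 2.230 (Δ0.230)  V: 2.016 (Δ0.016)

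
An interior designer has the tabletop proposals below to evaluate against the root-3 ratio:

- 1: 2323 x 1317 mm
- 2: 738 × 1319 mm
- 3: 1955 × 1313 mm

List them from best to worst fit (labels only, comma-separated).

1, 2, 3

1: 2323/1317 ≈ 1.764 → |1.764 − 1.732| = 0.032
2: 1319/738 ≈ 1.787 → |1.787 − 1.732| = 0.055
3: 1955/1313 ≈ 1.489 → |1.489 − 1.732| = 0.243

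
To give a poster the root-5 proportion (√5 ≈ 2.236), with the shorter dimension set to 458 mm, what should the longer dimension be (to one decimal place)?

root-5 ≈ 2.23607.
Longer side = 458 × 2.23607 ≈ 1024.120 → 1024.1 mm.

1024.1 mm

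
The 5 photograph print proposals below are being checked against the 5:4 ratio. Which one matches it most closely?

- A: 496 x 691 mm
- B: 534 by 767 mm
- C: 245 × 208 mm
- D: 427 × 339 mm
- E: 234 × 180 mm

Ratios (long/short): A ≈ 1.393; B ≈ 1.436; C ≈ 1.178; D ≈ 1.260; E ≈ 1.300.
5:4 ≈ 1.250; option D is nearest (Δ 0.010).

D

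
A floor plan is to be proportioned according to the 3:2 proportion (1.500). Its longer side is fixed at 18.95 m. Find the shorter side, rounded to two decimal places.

12.63 m

3:2 = 1.50000.
Shorter side = 18.95 ÷ 1.50000 ≈ 12.6333 → 12.63 m.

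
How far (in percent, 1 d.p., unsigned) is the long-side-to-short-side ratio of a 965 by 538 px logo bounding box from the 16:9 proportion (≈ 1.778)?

Ratio = 965 / 538 ≈ 1.7937.
Ideal 16:9 ≈ 1.7778. |1.7937 − 1.7778| / 1.7778 ≈ 0.89% → 0.9%.

0.9%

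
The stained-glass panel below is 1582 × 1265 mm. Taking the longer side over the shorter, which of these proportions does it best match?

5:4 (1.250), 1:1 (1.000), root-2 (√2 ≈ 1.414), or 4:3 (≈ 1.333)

5:4

Ratio = 1582 / 1265 ≈ 1.251.
Distances: 5:4 1.250 (Δ 0.001); 1:1 1.000 (Δ 0.251); root-2 1.414 (Δ 0.163); 4:3 1.333 (Δ 0.082).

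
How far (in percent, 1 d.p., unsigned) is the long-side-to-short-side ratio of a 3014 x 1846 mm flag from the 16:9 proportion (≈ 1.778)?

Ratio = 3014 / 1846 ≈ 1.6327.
Ideal 16:9 ≈ 1.7778. |1.6327 − 1.7778| / 1.7778 ≈ 8.16% → 8.2%.

8.2%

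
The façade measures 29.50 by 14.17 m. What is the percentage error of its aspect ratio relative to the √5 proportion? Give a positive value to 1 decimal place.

6.9%

Ratio = 29.50 / 14.17 ≈ 2.0819.
Ideal root-5 ≈ 2.2361. |2.0819 − 2.2361| / 2.2361 ≈ 6.90% → 6.9%.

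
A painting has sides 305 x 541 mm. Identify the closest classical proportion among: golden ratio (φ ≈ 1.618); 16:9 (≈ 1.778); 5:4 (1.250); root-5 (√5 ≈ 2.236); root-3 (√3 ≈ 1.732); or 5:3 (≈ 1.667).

16:9

541/305 ≈ 1.774. Nearest candidates are 16:9 (1.778, off by 0.004) and root-3 (1.732, off by 0.042).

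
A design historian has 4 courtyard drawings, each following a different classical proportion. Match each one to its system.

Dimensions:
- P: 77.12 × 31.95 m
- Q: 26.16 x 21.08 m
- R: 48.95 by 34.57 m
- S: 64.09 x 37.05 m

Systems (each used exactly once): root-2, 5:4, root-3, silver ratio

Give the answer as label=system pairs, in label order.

P=silver ratio, Q=5:4, R=root-2, S=root-3

P = 77.12/31.95 ≈ 2.414 → silver ratio (2.414)
Q = 26.16/21.08 ≈ 1.241 → 5:4 (1.250)
R = 48.95/34.57 ≈ 1.416 → root-2 (1.414)
S = 64.09/37.05 ≈ 1.730 → root-3 (1.732)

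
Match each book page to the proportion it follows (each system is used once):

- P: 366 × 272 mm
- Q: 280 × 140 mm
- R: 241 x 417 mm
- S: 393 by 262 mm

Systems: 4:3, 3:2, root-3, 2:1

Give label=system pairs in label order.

Ratios: P ≈ 1.346; Q ≈ 2.000; R ≈ 1.730; S ≈ 1.500.
Targets: 4:3 ≈ 1.333; 3:2 ≈ 1.500; root-3 ≈ 1.732; 2:1 ≈ 2.000.

P=4:3, Q=2:1, R=root-3, S=3:2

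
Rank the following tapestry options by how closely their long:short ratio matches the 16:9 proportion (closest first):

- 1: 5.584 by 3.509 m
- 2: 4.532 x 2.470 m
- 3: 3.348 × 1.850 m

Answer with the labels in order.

Ratios: 1 = 5.584 / 3.509 ≈ 1.591; 2 = 4.532 / 2.470 ≈ 1.835; 3 = 3.348 / 1.850 ≈ 1.810.
|Δ from 1.778|: 1 0.187; 2 0.057; 3 0.032.

3, 2, 1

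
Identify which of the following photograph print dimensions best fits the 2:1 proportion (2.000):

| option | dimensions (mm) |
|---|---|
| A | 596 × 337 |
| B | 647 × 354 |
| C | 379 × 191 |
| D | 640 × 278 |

C

Ratios (long/short): A ≈ 1.769; B ≈ 1.828; C ≈ 1.984; D ≈ 2.302.
2:1 ≈ 2.000; option C is nearest (Δ 0.016).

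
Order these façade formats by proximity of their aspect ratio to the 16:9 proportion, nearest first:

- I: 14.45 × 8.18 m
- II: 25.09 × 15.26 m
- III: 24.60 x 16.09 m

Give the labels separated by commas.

Ratios: I = 14.45 / 8.18 ≈ 1.767; II = 25.09 / 15.26 ≈ 1.644; III = 24.60 / 16.09 ≈ 1.529.
|Δ from 1.778|: I 0.011; II 0.134; III 0.249.

I, II, III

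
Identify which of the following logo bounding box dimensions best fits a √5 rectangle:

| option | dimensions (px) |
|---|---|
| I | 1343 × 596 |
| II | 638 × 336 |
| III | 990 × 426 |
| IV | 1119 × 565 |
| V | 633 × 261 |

Ratios (long/short): I ≈ 2.253; II ≈ 1.899; III ≈ 2.324; IV ≈ 1.981; V ≈ 2.425.
root-5 ≈ 2.236; option I is nearest (Δ 0.017).

I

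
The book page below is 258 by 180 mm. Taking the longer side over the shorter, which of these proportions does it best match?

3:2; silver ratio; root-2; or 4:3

Ratio = 258 / 180 ≈ 1.433.
Distances: 3:2 1.500 (Δ 0.067); silver ratio 2.414 (Δ 0.981); root-2 1.414 (Δ 0.019); 4:3 1.333 (Δ 0.100).

root-2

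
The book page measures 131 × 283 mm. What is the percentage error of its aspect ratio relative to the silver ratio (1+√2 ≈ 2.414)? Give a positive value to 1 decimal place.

Ratio = 283 / 131 ≈ 2.1603.
Ideal silver ratio ≈ 2.4142. |2.1603 − 2.4142| / 2.4142 ≈ 10.52% → 10.5%.

10.5%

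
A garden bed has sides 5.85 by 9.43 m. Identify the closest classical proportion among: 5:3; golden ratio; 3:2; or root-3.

golden ratio

9.43/5.85 ≈ 1.612. Nearest candidates are golden ratio (1.618, off by 0.006) and 5:3 (1.667, off by 0.055).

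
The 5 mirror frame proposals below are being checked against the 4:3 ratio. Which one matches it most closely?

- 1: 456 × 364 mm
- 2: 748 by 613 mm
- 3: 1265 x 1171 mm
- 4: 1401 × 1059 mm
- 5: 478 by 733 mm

4

Target 4:3 ≈ 1.333.
1: 1.253 (Δ0.080)  2: 1.220 (Δ0.113)  3: 1.080 (Δ0.253)  4: 1.323 (Δ0.010)  5: 1.533 (Δ0.200)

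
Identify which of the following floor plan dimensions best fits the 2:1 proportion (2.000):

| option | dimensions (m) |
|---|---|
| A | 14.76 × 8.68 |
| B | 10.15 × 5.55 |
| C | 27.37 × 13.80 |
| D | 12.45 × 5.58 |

Target 2:1 ≈ 2.000.
A: 1.700 (Δ0.300)  B: 1.829 (Δ0.171)  C: 1.983 (Δ0.017)  D: 2.231 (Δ0.231)

C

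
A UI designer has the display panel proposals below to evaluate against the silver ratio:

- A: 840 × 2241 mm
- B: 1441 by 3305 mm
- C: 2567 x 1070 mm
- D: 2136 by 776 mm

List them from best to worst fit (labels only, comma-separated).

C, B, A, D

A: 2241/840 ≈ 2.668 → |2.668 − 2.414| = 0.254
B: 3305/1441 ≈ 2.294 → |2.294 − 2.414| = 0.120
C: 2567/1070 ≈ 2.399 → |2.399 − 2.414| = 0.015
D: 2136/776 ≈ 2.753 → |2.753 − 2.414| = 0.339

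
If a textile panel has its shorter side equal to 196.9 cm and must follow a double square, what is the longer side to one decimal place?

2:1 = 2.00000.
Longer side = 196.9 × 2.00000 ≈ 393.800 → 393.8 cm.

393.8 cm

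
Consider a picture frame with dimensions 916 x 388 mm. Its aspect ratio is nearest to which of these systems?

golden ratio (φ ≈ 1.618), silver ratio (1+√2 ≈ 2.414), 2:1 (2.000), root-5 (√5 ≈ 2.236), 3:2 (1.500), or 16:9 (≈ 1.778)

silver ratio

Ratio = 916 / 388 ≈ 2.361.
Distances: golden ratio 1.618 (Δ 0.743); silver ratio 2.414 (Δ 0.053); 2:1 2.000 (Δ 0.361); root-5 2.236 (Δ 0.125); 3:2 1.500 (Δ 0.861); 16:9 1.778 (Δ 0.583).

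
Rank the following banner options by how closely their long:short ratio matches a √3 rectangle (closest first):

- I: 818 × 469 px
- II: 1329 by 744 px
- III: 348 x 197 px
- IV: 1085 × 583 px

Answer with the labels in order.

I, III, II, IV

Ratios: I = 818 / 469 ≈ 1.744; II = 1329 / 744 ≈ 1.786; III = 348 / 197 ≈ 1.766; IV = 1085 / 583 ≈ 1.861.
|Δ from 1.732|: I 0.012; II 0.054; III 0.034; IV 0.129.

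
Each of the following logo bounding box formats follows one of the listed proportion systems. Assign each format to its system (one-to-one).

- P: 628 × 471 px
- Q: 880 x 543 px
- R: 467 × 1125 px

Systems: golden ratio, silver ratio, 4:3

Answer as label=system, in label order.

Ratios: P ≈ 1.333; Q ≈ 1.621; R ≈ 2.409.
Targets: golden ratio ≈ 1.618; silver ratio ≈ 2.414; 4:3 ≈ 1.333.

P=4:3, Q=golden ratio, R=silver ratio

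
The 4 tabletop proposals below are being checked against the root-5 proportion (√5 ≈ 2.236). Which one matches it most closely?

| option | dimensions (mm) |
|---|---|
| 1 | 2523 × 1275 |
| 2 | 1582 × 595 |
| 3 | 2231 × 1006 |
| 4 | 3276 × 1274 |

Target root-5 ≈ 2.236.
1: 1.979 (Δ0.257)  2: 2.659 (Δ0.423)  3: 2.218 (Δ0.018)  4: 2.571 (Δ0.335)

3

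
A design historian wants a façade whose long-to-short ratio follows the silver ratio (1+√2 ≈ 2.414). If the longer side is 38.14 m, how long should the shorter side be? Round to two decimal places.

silver ratio ≈ 2.41421.
Shorter side = 38.14 ÷ 2.41421 ≈ 15.7981 → 15.80 m.

15.80 m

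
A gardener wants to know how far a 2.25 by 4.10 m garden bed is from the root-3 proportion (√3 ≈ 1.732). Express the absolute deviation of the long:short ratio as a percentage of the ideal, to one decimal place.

Ratio = 4.10 / 2.25 ≈ 1.8222.
Ideal root-3 ≈ 1.7321. |1.8222 − 1.7321| / 1.7321 ≈ 5.20% → 5.2%.

5.2%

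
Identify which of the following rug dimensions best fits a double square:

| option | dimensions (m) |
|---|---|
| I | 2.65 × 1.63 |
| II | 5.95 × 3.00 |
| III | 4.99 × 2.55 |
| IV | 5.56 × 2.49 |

Ratios (long/short): I ≈ 1.626; II ≈ 1.983; III ≈ 1.957; IV ≈ 2.233.
2:1 ≈ 2.000; option II is nearest (Δ 0.017).

II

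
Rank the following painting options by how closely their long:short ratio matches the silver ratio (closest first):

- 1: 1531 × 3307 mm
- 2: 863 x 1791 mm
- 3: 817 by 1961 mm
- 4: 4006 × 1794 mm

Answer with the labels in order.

3, 4, 1, 2

1: 3307/1531 ≈ 2.160 → |2.160 − 2.414| = 0.254
2: 1791/863 ≈ 2.075 → |2.075 − 2.414| = 0.339
3: 1961/817 ≈ 2.400 → |2.400 − 2.414| = 0.014
4: 4006/1794 ≈ 2.233 → |2.233 − 2.414| = 0.181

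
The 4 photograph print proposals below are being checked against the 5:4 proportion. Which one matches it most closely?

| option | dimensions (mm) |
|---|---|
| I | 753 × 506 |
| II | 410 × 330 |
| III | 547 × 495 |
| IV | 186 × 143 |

II

Ratios (long/short): I ≈ 1.488; II ≈ 1.242; III ≈ 1.105; IV ≈ 1.301.
5:4 ≈ 1.250; option II is nearest (Δ 0.008).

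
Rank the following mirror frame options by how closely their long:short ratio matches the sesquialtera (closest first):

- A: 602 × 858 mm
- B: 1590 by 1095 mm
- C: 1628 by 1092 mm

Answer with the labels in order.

Ratios: A = 858 / 602 ≈ 1.425; B = 1590 / 1095 ≈ 1.452; C = 1628 / 1092 ≈ 1.491.
|Δ from 1.500|: A 0.075; B 0.048; C 0.009.

C, B, A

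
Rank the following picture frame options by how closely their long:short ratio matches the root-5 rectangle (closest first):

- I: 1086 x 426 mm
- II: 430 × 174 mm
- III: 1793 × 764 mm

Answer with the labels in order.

III, II, I

I: 1086/426 ≈ 2.549 → |2.549 − 2.236| = 0.313
II: 430/174 ≈ 2.471 → |2.471 − 2.236| = 0.235
III: 1793/764 ≈ 2.347 → |2.347 − 2.236| = 0.111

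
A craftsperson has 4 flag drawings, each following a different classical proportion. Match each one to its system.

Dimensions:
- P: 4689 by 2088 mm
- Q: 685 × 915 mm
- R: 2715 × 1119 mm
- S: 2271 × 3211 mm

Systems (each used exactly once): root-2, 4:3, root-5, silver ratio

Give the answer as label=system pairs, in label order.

P=root-5, Q=4:3, R=silver ratio, S=root-2

Ratios: P ≈ 2.246; Q ≈ 1.336; R ≈ 2.426; S ≈ 1.414.
Targets: root-2 ≈ 1.414; 4:3 ≈ 1.333; root-5 ≈ 2.236; silver ratio ≈ 2.414.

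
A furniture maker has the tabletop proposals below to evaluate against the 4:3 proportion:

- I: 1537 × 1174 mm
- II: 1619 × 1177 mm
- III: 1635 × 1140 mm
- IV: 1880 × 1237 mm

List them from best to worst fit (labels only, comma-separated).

I, II, III, IV

I: 1537/1174 ≈ 1.309 → |1.309 − 1.333| = 0.024
II: 1619/1177 ≈ 1.376 → |1.376 − 1.333| = 0.043
III: 1635/1140 ≈ 1.434 → |1.434 − 1.333| = 0.101
IV: 1880/1237 ≈ 1.520 → |1.520 − 1.333| = 0.187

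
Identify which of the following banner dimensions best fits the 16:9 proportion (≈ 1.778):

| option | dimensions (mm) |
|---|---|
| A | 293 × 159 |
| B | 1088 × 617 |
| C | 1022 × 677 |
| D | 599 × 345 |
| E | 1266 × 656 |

B

Ratios (long/short): A ≈ 1.843; B ≈ 1.763; C ≈ 1.510; D ≈ 1.736; E ≈ 1.930.
16:9 ≈ 1.778; option B is nearest (Δ 0.015).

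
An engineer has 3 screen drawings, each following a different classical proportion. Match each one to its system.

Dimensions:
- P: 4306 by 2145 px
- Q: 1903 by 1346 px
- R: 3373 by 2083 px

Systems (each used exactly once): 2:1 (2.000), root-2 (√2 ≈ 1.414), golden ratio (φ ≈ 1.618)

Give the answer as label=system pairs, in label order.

P=2:1, Q=root-2, R=golden ratio

P = 4306/2145 ≈ 2.007 → 2:1 (2.000)
Q = 1903/1346 ≈ 1.414 → root-2 (1.414)
R = 3373/2083 ≈ 1.619 → golden ratio (1.618)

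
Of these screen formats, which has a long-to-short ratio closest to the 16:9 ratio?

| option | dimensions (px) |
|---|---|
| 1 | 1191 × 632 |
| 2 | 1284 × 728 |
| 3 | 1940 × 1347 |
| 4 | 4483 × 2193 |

Target 16:9 ≈ 1.778.
1: 1.884 (Δ0.106)  2: 1.764 (Δ0.014)  3: 1.440 (Δ0.338)  4: 2.044 (Δ0.266)

2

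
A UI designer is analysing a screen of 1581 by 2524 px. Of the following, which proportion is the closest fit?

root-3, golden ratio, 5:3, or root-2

Ratio = 2524 / 1581 ≈ 1.596.
Distances: root-3 1.732 (Δ 0.136); golden ratio 1.618 (Δ 0.022); 5:3 1.667 (Δ 0.071); root-2 1.414 (Δ 0.182).

golden ratio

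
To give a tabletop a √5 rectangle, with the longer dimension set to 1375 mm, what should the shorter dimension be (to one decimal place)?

614.9 mm

root-5 ≈ 2.23607.
Shorter side = 1375 ÷ 2.23607 ≈ 614.918 → 614.9 mm.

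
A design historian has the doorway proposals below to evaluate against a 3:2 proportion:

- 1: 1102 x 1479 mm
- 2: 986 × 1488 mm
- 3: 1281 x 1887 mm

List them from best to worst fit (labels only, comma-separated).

2, 3, 1

Ratios: 1 = 1479 / 1102 ≈ 1.342; 2 = 1488 / 986 ≈ 1.509; 3 = 1887 / 1281 ≈ 1.473.
|Δ from 1.500|: 1 0.158; 2 0.009; 3 0.027.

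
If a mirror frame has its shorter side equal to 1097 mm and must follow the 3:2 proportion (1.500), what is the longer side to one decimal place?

3:2 = 1.50000.
Longer side = 1097 × 1.50000 ≈ 1645.500 → 1645.5 mm.

1645.5 mm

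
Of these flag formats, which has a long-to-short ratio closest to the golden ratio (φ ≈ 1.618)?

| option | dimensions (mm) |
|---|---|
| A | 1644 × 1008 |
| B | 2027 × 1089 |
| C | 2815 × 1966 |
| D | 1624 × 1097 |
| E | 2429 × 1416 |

Target golden ratio ≈ 1.618.
A: 1.631 (Δ0.013)  B: 1.861 (Δ0.243)  C: 1.432 (Δ0.186)  D: 1.480 (Δ0.138)  E: 1.715 (Δ0.097)

A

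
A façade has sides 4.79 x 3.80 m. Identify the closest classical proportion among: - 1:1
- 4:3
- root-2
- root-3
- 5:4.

5:4

Ratio = 4.79 / 3.80 ≈ 1.261.
Distances: 1:1 1.000 (Δ 0.261); 4:3 1.333 (Δ 0.072); root-2 1.414 (Δ 0.153); root-3 1.732 (Δ 0.471); 5:4 1.250 (Δ 0.011).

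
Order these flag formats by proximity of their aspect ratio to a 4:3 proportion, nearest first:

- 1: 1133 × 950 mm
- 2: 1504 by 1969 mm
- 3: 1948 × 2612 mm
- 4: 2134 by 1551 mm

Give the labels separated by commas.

3, 2, 4, 1

1: 1133/950 ≈ 1.193 → |1.193 − 1.333| = 0.140
2: 1969/1504 ≈ 1.309 → |1.309 − 1.333| = 0.024
3: 2612/1948 ≈ 1.341 → |1.341 − 1.333| = 0.008
4: 2134/1551 ≈ 1.376 → |1.376 − 1.333| = 0.043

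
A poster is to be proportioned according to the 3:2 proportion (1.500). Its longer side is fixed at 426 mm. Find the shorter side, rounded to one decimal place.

284.0 mm

3:2 = 1.50000.
Shorter side = 426 ÷ 1.50000 ≈ 284.000 → 284.0 mm.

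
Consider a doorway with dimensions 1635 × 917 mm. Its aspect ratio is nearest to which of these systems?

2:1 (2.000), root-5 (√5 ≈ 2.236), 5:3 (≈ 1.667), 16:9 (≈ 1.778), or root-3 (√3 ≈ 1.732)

Ratio = 1635 / 917 ≈ 1.783.
Distances: 2:1 2.000 (Δ 0.217); root-5 2.236 (Δ 0.453); 5:3 1.667 (Δ 0.116); 16:9 1.778 (Δ 0.005); root-3 1.732 (Δ 0.051).

16:9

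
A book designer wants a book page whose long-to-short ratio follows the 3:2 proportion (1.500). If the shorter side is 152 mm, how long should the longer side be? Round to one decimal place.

228.0 mm

3:2 = 1.50000.
Longer side = 152 × 1.50000 ≈ 228.000 → 228.0 mm.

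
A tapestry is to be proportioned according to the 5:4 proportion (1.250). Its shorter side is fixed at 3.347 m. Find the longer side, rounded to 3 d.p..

5:4 = 1.25000.
Longer side = 3.347 × 1.25000 ≈ 4.18375 → 4.184 m.

4.184 m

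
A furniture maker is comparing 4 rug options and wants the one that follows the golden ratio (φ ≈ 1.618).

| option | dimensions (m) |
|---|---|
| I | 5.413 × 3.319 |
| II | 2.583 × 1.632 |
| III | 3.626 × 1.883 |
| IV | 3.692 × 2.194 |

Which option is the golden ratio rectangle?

Target golden ratio ≈ 1.618.
I: 1.631 (Δ0.013)  II: 1.583 (Δ0.035)  III: 1.926 (Δ0.308)  IV: 1.683 (Δ0.065)

I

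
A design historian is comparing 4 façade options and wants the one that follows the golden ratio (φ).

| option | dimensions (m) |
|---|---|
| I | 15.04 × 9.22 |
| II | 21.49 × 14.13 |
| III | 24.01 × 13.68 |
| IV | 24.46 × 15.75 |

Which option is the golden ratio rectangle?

I

Ratios (long/short): I ≈ 1.631; II ≈ 1.521; III ≈ 1.755; IV ≈ 1.553.
golden ratio ≈ 1.618; option I is nearest (Δ 0.013).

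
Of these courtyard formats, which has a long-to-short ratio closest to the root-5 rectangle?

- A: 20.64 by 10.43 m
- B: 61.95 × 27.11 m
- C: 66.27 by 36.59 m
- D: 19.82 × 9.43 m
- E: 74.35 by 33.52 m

E

Target root-5 ≈ 2.236.
A: 1.979 (Δ0.257)  B: 2.285 (Δ0.049)  C: 1.811 (Δ0.425)  D: 2.102 (Δ0.134)  E: 2.218 (Δ0.018)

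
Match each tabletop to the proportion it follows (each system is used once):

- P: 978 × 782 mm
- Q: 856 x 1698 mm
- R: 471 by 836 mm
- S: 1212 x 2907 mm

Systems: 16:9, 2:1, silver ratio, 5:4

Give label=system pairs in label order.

P=5:4, Q=2:1, R=16:9, S=silver ratio

P = 978/782 ≈ 1.251 → 5:4 (1.250)
Q = 1698/856 ≈ 1.984 → 2:1 (2.000)
R = 836/471 ≈ 1.775 → 16:9 (1.778)
S = 2907/1212 ≈ 2.399 → silver ratio (2.414)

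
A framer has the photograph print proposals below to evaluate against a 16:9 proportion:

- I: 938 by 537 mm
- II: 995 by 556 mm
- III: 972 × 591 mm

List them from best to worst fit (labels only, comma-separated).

II, I, III

I: 938/537 ≈ 1.747 → |1.747 − 1.778| = 0.031
II: 995/556 ≈ 1.790 → |1.790 − 1.778| = 0.012
III: 972/591 ≈ 1.645 → |1.645 − 1.778| = 0.133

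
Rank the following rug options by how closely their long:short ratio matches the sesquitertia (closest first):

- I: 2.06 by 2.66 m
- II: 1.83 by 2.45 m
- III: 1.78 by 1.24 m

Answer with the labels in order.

II, I, III

I: 2.66/2.06 ≈ 1.291 → |1.291 − 1.333| = 0.042
II: 2.45/1.83 ≈ 1.339 → |1.339 − 1.333| = 0.006
III: 1.78/1.24 ≈ 1.435 → |1.435 − 1.333| = 0.102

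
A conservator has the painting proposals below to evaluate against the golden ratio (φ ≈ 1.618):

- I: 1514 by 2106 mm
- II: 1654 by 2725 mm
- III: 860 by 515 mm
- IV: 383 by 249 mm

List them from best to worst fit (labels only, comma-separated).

II, III, IV, I

Ratios: I = 2106 / 1514 ≈ 1.391; II = 2725 / 1654 ≈ 1.648; III = 860 / 515 ≈ 1.670; IV = 383 / 249 ≈ 1.538.
|Δ from 1.618|: I 0.227; II 0.030; III 0.052; IV 0.080.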